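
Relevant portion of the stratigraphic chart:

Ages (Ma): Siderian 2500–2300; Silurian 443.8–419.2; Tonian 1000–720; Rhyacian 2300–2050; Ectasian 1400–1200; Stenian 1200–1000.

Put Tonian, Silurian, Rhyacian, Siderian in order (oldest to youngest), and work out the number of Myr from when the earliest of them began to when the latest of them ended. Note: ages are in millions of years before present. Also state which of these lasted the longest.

Siderian, Rhyacian, Tonian, Silurian; total span 2080.8 Myr; longest is Tonian

From the excerpt: Tonian 1000–720; Silurian 443.8–419.2; Rhyacian 2300–2050; Siderian 2500–2300 (Ma).
Larger Ma is earlier, so the oldest is Siderian and the youngest is Silurian; oldest to youngest: Siderian, Rhyacian, Tonian, Silurian.
Oldest start 2500 minus youngest end 419.2 gives 2080.8 Myr overall.
Individual lengths (start − end): Tonian 280; Rhyacian 250; Silurian 24.6; Siderian 200. The largest is Tonian at 280 Myr.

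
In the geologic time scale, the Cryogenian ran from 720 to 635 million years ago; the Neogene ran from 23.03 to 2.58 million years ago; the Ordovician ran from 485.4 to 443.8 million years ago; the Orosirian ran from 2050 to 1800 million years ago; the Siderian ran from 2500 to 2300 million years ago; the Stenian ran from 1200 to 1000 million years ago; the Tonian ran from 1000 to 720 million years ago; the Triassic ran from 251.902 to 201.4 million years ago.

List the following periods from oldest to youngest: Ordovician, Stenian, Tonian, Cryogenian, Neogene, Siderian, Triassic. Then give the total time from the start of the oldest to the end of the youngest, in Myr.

From the excerpt: Ordovician 485.4–443.8; Stenian 1200–1000; Tonian 1000–720; Cryogenian 720–635; Neogene 23.03–2.58; Siderian 2500–2300; Triassic 251.902–201.4 (Ma).
Larger Ma is earlier, so the oldest is Siderian and the youngest is Neogene; oldest to youngest: Siderian, Stenian, Tonian, Cryogenian, Ordovician, Triassic, Neogene.
Oldest start 2500 minus youngest end 2.58 gives 2497.42 Myr overall.

Siderian → Stenian → Tonian → Cryogenian → Ordovician → Triassic → Neogene; total span 2497.42 Myr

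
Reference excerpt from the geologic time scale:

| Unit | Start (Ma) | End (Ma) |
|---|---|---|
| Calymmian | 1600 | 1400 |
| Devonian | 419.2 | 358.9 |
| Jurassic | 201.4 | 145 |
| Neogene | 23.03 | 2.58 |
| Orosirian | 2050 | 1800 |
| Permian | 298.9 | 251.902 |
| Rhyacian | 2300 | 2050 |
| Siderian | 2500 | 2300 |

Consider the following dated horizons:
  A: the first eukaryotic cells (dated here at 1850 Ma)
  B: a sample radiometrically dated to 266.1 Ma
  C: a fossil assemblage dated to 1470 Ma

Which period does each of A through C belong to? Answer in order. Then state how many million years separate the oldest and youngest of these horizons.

A — Orosirian; B — Permian; C — Calymmian; span 1583.9 million years

Match each age against the start–end ranges in the excerpt: A = 1850 Ma → Orosirian (2050–1800); B = 266.1 Ma → Permian (298.9–251.902); C = 1470 Ma → Calymmian (1600–1400).
The largest age is 1850 Ma and the smallest is 266.1 Ma; their difference is 1583.9 Myr.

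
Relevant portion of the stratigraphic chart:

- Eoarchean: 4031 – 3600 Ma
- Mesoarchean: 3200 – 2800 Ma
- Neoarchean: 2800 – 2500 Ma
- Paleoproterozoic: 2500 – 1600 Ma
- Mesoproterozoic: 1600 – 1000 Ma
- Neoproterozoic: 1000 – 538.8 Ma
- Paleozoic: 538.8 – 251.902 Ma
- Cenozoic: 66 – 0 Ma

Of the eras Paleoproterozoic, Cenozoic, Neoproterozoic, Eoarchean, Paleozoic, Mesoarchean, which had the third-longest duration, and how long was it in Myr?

Start − end for each: Paleoproterozoic 2500 − 1600 = 900; Cenozoic 66 − 0 = 66; Neoproterozoic 1000 − 538.8 = 461.2; Eoarchean 4031 − 3600 = 431; Paleozoic 538.8 − 251.902 = 286.898; Mesoarchean 3200 − 2800 = 400.
Ranking these from longest: Paleoproterozoic > Neoproterozoic > Eoarchean > Mesoarchean > Paleozoic > Cenozoic.
Position 3 in that ranking is Eoarchean, which lasted 431 Myr.

Eoarchean, 431 million years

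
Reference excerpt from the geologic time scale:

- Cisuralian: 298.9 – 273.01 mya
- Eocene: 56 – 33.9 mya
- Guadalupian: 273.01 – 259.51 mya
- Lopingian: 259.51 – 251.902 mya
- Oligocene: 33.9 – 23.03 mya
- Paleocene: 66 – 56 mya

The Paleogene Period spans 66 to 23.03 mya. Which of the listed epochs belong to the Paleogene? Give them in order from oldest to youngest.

Paleocene, Eocene, Oligocene

Epochs with both bounds inside 66–23.03 Ma: Paleocene (66–56), Eocene (56–33.9), Oligocene (33.9–23.03).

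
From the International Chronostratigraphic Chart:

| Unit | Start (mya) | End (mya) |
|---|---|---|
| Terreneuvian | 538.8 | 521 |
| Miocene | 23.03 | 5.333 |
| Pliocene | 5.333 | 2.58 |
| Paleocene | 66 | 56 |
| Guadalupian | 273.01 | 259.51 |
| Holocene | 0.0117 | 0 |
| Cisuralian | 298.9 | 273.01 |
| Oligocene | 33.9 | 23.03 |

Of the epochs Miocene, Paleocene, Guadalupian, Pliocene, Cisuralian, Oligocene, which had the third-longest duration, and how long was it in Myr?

Guadalupian, 13.5 million years

Start − end for each: Miocene 23.03 − 5.333 = 17.697; Paleocene 66 − 56 = 10; Guadalupian 273.01 − 259.51 = 13.5; Pliocene 5.333 − 2.58 = 2.753; Cisuralian 298.9 − 273.01 = 25.89; Oligocene 33.9 − 23.03 = 10.87.
Ranking these from longest: Cisuralian > Miocene > Guadalupian > Oligocene > Paleocene > Pliocene.
Position 3 in that ranking is Guadalupian, which lasted 13.5 Myr.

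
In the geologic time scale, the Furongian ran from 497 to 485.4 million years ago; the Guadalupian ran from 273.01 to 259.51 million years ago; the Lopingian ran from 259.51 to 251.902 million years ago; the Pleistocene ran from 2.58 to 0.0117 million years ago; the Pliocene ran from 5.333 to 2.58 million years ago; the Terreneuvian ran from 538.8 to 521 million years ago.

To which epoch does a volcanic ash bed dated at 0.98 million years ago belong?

0.98 Ma lies between 2.58 and 0.0117 Ma, so it falls in the Pleistocene.

Pleistocene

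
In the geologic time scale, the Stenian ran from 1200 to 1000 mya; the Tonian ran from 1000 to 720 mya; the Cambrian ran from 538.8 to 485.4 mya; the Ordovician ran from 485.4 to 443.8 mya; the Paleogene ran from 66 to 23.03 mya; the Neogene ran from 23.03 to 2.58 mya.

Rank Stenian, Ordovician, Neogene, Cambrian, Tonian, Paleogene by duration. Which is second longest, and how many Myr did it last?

Stenian, 200 million years

Start − end for each: Stenian 1200 − 1000 = 200; Ordovician 485.4 − 443.8 = 41.6; Neogene 23.03 − 2.58 = 20.45; Cambrian 538.8 − 485.4 = 53.4; Tonian 1000 − 720 = 280; Paleogene 66 − 23.03 = 42.97.
Ranking these from longest: Tonian > Stenian > Cambrian > Paleogene > Ordovician > Neogene.
Position 2 in that ranking is Stenian, which lasted 200 Myr.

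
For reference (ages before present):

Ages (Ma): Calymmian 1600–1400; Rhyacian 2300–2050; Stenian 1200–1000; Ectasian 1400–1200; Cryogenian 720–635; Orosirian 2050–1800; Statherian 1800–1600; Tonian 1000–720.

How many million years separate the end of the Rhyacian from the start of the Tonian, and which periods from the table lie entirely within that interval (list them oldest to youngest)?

1050 million years; Orosirian, Statherian, Calymmian, Ectasian, Stenian

End of Rhyacian = 2050 Ma; start of Tonian = 1000 Ma.
Gap = 2050 − 1000 = 1050 Myr.
Periods wholly inside 2050–1000 Ma: Orosirian (2050–1800), Statherian (1800–1600), Calymmian (1600–1400), Ectasian (1400–1200), Stenian (1200–1000).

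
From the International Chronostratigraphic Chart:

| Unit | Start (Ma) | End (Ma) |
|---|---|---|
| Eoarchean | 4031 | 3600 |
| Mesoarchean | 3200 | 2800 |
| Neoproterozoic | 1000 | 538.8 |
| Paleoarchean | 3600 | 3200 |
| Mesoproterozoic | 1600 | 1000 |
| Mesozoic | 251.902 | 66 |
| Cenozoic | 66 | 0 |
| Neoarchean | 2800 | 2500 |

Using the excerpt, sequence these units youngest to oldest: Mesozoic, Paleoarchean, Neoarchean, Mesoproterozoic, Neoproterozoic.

The oldest of these is Paleoarchean (starts 3600 Ma) and the youngest is Mesozoic (ends 66 Ma).
In between, by decreasing start age: Neoarchean (2800), Mesoproterozoic (1600), Neoproterozoic (1000).
Listing youngest first means reversing that sequence.

Mesozoic, then Neoproterozoic, then Mesoproterozoic, then Neoarchean, then Paleoarchean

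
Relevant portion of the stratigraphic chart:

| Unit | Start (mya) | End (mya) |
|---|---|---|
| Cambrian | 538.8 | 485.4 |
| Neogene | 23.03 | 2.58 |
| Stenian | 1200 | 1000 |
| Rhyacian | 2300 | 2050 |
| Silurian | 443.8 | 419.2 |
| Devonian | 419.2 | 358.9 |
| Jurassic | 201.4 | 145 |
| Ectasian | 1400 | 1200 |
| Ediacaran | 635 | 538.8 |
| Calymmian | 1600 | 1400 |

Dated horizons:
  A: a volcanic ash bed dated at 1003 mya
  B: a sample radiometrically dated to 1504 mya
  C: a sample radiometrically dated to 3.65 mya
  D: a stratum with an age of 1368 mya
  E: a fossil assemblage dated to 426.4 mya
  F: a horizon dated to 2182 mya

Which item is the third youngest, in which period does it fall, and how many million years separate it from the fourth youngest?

A, in the Stenian; 365 million years to D

Sorted youngest-first by Ma: C (3.65), E (426.4), A (1003), D (1368), B (1504), F (2182).
The third youngest is A at 1003 Ma, which lies in 1200–1000 Ma: the Stenian.
The fourth youngest is D at 1368 Ma; separation = |1003 − 1368| = 365 Myr.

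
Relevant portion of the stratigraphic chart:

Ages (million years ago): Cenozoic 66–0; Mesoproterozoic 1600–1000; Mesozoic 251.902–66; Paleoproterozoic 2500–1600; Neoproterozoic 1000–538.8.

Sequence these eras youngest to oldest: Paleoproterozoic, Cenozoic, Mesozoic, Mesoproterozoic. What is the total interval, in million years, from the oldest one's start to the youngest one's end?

From the excerpt: Paleoproterozoic 2500–1600; Cenozoic 66–0; Mesozoic 251.902–66; Mesoproterozoic 1600–1000 (Ma).
Larger Ma is earlier, so the oldest is Paleoproterozoic and the youngest is Cenozoic; youngest to oldest: Cenozoic, Mesozoic, Mesoproterozoic, Paleoproterozoic.
Oldest start 2500 minus youngest end 0 gives 2500 Myr overall.

Cenozoic → Mesozoic → Mesoproterozoic → Paleoproterozoic; total span 2500 Myr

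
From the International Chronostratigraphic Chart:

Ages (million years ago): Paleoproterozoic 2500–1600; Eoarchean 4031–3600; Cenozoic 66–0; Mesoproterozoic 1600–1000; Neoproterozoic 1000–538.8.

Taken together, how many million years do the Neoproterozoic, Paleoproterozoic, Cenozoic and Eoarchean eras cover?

Duration is start − end for each: (1000 − 538.8) + (2500 − 1600) + (66 − 0) + (4031 − 3600).
That is 461.2 + 900 + 66 + 431, which totals 1858.2 million years.

1858.2 million years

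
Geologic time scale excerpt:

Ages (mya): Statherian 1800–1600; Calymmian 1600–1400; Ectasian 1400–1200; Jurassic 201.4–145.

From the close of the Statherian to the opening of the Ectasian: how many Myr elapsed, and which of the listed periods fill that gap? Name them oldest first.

200 million years; Calymmian

End of Statherian = 1600 Ma; start of Ectasian = 1400 Ma.
Gap = 1600 − 1400 = 200 Myr.
Periods wholly inside 1600–1400 Ma: Calymmian (1600–1400).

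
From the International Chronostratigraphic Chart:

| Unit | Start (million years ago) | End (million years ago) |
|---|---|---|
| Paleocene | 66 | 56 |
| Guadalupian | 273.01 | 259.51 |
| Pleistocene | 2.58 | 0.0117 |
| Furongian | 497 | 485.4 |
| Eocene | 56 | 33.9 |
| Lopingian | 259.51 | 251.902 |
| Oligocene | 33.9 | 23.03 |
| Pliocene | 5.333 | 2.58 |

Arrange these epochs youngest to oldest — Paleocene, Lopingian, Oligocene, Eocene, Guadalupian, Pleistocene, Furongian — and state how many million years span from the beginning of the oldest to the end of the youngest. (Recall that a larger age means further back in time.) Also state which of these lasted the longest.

From the excerpt: Paleocene 66–56; Lopingian 259.51–251.902; Oligocene 33.9–23.03; Eocene 56–33.9; Guadalupian 273.01–259.51; Pleistocene 2.58–0.0117; Furongian 497–485.4 (Ma).
Larger Ma is earlier, so the oldest is Furongian and the youngest is Pleistocene; youngest to oldest: Pleistocene, Oligocene, Eocene, Paleocene, Lopingian, Guadalupian, Furongian.
Oldest start 497 minus youngest end 0.0117 gives 496.9883 Myr overall.
Individual lengths (start − end): Paleocene 10; Furongian 11.6; Oligocene 10.87; Guadalupian 13.5; Lopingian 7.608; Eocene 22.1; Pleistocene 2.5683. The largest is Eocene at 22.1 Myr.

Pleistocene → Oligocene → Eocene → Paleocene → Lopingian → Guadalupian → Furongian; total span 496.9883 Myr; longest is Eocene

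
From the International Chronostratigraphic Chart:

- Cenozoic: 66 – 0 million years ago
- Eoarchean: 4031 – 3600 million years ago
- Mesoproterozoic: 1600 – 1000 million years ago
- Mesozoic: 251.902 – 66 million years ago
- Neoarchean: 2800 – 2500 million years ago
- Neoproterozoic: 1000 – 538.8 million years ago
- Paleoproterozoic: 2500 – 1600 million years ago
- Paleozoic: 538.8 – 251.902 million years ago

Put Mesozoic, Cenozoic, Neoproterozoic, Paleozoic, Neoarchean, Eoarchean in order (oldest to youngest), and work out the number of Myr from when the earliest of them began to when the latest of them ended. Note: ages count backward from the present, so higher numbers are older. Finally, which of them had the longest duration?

From the excerpt: Mesozoic 251.902–66; Cenozoic 66–0; Neoproterozoic 1000–538.8; Paleozoic 538.8–251.902; Neoarchean 2800–2500; Eoarchean 4031–3600 (Ma).
Larger Ma is earlier, so the oldest is Eoarchean and the youngest is Cenozoic; oldest to youngest: Eoarchean, Neoarchean, Neoproterozoic, Paleozoic, Mesozoic, Cenozoic.
Oldest start 4031 minus youngest end 0 gives 4031 Myr overall.
Individual lengths (start − end): Mesozoic 185.902; Neoarchean 300; Eoarchean 431; Neoproterozoic 461.2; Paleozoic 286.898; Cenozoic 66. The largest is Neoproterozoic at 461.2 Myr.

Eoarchean, Neoarchean, Neoproterozoic, Paleozoic, Mesozoic, Cenozoic; total span 4031 Myr; longest is Neoproterozoic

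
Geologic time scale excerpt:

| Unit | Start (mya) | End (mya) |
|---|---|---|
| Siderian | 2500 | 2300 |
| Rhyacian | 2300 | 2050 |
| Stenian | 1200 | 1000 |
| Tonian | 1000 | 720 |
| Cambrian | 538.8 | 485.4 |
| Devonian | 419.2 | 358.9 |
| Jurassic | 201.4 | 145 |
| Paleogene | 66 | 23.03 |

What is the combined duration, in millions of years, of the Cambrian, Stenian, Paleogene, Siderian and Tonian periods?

776.37 million years

Duration is start − end for each: (538.8 − 485.4) + (1200 − 1000) + (66 − 23.03) + (2500 − 2300) + (1000 − 720).
That is 53.4 + 200 + 42.97 + 200 + 280, which totals 776.37 million years.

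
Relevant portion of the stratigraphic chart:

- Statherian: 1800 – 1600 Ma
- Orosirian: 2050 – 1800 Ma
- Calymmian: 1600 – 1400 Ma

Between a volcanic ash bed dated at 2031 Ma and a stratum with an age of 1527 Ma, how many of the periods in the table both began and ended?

1

The older date is 2031 Ma and the younger is 1527 Ma.
Periods with start < 2031 and end > 1527 Ma: Statherian (1800–1600).
That is 1 complete period.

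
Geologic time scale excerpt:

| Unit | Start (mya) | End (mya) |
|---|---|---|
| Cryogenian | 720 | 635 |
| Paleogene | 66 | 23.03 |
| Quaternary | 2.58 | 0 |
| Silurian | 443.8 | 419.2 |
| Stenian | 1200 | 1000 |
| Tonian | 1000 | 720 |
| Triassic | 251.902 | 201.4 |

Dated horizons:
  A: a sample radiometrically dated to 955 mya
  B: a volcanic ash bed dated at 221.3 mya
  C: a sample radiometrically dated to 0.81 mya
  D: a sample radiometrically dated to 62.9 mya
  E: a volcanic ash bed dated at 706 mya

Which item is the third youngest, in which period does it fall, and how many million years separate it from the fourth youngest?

Smaller Ma means younger, so youngest first: C 0.81 < D 62.9 < B 221.3 < E 706 < A 955.
Counting 3 along gives B (221.3 Ma); the excerpt puts that inside the Triassic, 251.902–201.4 Ma.
Next in line is E (706 Ma), and 706 − 221.3 = 484.7 Myr.

B, in the Triassic; 484.7 million years to E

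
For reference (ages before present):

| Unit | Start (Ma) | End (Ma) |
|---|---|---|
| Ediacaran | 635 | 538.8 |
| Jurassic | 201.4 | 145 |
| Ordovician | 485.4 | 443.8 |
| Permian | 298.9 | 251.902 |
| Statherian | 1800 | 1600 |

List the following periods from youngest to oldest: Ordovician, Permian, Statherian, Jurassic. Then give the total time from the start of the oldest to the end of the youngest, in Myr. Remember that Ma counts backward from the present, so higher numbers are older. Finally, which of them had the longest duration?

Jurassic, Permian, Ordovician, Statherian; total span 1655 Myr; longest is Statherian

Start ages (Ma): Statherian 1800, Ordovician 485.4, Permian 298.9, Jurassic 201.4.
Ordered youngest to oldest: Jurassic, Permian, Ordovician, Statherian.
Span = 1800 − 145 = 1655 Myr.
Durations: Statherian 200, Ordovician 41.6, Permian 46.998, Jurassic 56.4 → longest is Statherian (200 Myr).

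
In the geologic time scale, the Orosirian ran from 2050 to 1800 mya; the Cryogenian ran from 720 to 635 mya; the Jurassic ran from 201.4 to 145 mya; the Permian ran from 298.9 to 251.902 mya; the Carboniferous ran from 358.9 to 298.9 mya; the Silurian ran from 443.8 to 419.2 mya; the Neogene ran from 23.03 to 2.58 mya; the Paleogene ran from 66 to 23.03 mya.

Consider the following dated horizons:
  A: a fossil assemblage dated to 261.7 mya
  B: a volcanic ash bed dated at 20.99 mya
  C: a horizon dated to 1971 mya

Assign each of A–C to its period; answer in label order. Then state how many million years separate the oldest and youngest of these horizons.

Match each age against the start–end ranges in the excerpt: A = 261.7 Ma → Permian (298.9–251.902); B = 20.99 Ma → Neogene (23.03–2.58); C = 1971 Ma → Orosirian (2050–1800).
The largest age is 1971 Ma and the smallest is 20.99 Ma; their difference is 1950.01 Myr.

A — Permian; B — Neogene; C — Orosirian; span 1950.01 million years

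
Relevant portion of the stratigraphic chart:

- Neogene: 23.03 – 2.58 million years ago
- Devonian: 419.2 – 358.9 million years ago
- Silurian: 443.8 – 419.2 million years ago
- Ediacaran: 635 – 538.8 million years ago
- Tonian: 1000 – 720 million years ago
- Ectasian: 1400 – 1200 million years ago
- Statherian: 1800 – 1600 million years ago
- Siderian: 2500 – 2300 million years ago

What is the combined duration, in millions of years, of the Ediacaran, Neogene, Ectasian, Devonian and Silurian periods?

401.55 million years

Duration is start − end for each: (635 − 538.8) + (23.03 − 2.58) + (1400 − 1200) + (419.2 − 358.9) + (443.8 − 419.2).
That is 96.2 + 20.45 + 200 + 60.3 + 24.6, which totals 401.55 million years.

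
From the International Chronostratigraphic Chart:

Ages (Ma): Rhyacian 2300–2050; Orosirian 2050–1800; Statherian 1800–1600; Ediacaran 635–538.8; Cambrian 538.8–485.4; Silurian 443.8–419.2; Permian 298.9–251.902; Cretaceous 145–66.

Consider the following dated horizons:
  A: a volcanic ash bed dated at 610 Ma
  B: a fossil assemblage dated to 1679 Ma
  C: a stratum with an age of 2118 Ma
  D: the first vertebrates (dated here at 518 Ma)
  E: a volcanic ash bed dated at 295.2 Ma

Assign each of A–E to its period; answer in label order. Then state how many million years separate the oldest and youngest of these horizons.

A — Ediacaran; B — Statherian; C — Rhyacian; D — Cambrian; E — Permian; span 1822.8 million years

A: 610 Ma lies in 635–538.8 Ma, so Ediacaran.
B: 1679 Ma lies in 1800–1600 Ma, so Statherian.
C: 2118 Ma lies in 2300–2050 Ma, so Rhyacian.
D: 518 Ma lies in 538.8–485.4 Ma, so Cambrian.
E: 295.2 Ma lies in 298.9–251.902 Ma, so Permian.
Oldest = 2118 Ma, youngest = 295.2 Ma → span 1822.8 Myr.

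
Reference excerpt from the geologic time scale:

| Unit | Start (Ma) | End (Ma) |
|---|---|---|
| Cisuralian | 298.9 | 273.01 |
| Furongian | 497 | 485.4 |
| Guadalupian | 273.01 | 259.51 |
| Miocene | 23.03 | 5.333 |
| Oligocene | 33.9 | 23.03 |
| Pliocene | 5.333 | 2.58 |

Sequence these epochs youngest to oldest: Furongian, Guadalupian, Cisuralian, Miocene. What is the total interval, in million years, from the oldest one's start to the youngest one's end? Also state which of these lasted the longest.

Miocene → Guadalupian → Cisuralian → Furongian; total span 491.667 Myr; longest is Cisuralian

From the excerpt: Furongian 497–485.4; Guadalupian 273.01–259.51; Cisuralian 298.9–273.01; Miocene 23.03–5.333 (Ma).
Larger Ma is earlier, so the oldest is Furongian and the youngest is Miocene; youngest to oldest: Miocene, Guadalupian, Cisuralian, Furongian.
Oldest start 497 minus youngest end 5.333 gives 491.667 Myr overall.
Individual lengths (start − end): Guadalupian 13.5; Miocene 17.697; Cisuralian 25.89; Furongian 11.6. The largest is Cisuralian at 25.89 Myr.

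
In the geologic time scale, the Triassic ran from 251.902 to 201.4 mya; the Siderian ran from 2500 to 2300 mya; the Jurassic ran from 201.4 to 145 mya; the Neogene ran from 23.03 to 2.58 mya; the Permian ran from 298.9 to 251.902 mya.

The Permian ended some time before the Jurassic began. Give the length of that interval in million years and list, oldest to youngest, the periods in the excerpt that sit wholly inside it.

End of Permian = 251.902 Ma; start of Jurassic = 201.4 Ma.
Gap = 251.902 − 201.4 = 50.502 Myr.
Periods wholly inside 251.902–201.4 Ma: Triassic (251.902–201.4).

50.502 million years; Triassic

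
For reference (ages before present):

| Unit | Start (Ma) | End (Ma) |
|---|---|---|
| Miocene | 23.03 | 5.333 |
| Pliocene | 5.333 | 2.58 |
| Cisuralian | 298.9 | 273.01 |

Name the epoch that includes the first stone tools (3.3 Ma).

3.3 Ma lies between 5.333 and 2.58 Ma, so it falls in the Pliocene.

Pliocene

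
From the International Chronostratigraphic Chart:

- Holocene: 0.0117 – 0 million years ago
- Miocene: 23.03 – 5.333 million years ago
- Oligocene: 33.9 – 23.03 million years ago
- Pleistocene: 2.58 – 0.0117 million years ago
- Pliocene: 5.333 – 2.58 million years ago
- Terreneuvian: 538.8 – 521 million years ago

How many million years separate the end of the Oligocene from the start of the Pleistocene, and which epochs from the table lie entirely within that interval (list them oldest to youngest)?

20.45 million years; Miocene, Pliocene

The Oligocene closes at 23.03 Ma and the Pleistocene opens at 2.58 Ma, so the interval is 23.03 − 2.58 = 20.45 Myr.
An epoch fits inside if it starts at or after 23.03 Ma and ends at or before 2.58 Ma; oldest first that gives Miocene, Pliocene.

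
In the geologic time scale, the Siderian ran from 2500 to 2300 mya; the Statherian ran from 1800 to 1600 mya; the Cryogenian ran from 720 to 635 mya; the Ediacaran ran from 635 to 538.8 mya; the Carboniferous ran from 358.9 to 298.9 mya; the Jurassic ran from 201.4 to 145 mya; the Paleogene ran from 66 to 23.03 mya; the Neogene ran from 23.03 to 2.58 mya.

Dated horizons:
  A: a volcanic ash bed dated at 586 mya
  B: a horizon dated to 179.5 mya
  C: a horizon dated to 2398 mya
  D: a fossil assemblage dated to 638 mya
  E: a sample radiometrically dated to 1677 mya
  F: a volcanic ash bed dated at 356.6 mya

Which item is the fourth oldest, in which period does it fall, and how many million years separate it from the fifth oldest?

A, in the Ediacaran; 229.4 million years to F

Larger Ma means older, so oldest first: C 2398 > E 1677 > D 638 > A 586 > F 356.6 > B 179.5.
Counting 4 along gives A (586 Ma); the excerpt puts that inside the Ediacaran, 635–538.8 Ma.
Next in line is F (356.6 Ma), and 586 − 356.6 = 229.4 Myr.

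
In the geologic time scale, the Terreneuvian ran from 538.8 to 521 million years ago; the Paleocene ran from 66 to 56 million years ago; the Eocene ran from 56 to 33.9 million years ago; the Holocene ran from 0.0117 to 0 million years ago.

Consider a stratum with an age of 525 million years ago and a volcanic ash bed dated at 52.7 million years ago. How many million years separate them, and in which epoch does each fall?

472.3 million years apart; the first in the Terreneuvian, the second in the Eocene

Elapsed time: 525 − 52.7 = 472.3 Myr.
525 Ma lies within 538.8–521 Ma: Terreneuvian.
52.7 Ma lies within 56–33.9 Ma: Eocene.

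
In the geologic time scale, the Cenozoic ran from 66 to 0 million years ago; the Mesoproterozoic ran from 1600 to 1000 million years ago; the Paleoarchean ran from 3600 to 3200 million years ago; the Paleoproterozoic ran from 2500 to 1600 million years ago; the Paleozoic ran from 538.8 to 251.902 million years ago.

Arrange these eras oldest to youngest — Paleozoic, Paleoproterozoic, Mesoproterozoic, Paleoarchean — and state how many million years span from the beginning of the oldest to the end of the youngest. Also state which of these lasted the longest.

Paleoarchean, Paleoproterozoic, Mesoproterozoic, Paleozoic; total span 3348.098 Myr; longest is Paleoproterozoic

Start ages (Ma): Paleoarchean 3600, Paleoproterozoic 2500, Mesoproterozoic 1600, Paleozoic 538.8.
Ordered oldest to youngest: Paleoarchean, Paleoproterozoic, Mesoproterozoic, Paleozoic.
Span = 3600 − 251.902 = 3348.098 Myr.
Durations: Paleoarchean 400, Paleoproterozoic 900, Mesoproterozoic 600, Paleozoic 286.898 → longest is Paleoproterozoic (900 Myr).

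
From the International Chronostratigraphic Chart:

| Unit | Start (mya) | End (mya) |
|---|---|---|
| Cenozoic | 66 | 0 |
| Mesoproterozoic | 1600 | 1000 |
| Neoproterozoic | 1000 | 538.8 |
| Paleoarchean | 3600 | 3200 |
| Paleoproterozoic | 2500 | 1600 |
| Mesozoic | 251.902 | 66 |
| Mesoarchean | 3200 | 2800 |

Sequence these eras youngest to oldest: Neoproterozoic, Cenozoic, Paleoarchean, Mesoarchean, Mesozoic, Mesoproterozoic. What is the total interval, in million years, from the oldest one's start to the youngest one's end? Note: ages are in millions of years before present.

Cenozoic → Mesozoic → Neoproterozoic → Mesoproterozoic → Mesoarchean → Paleoarchean; total span 3600 Myr

From the excerpt: Neoproterozoic 1000–538.8; Cenozoic 66–0; Paleoarchean 3600–3200; Mesoarchean 3200–2800; Mesozoic 251.902–66; Mesoproterozoic 1600–1000 (Ma).
Larger Ma is earlier, so the oldest is Paleoarchean and the youngest is Cenozoic; youngest to oldest: Cenozoic, Mesozoic, Neoproterozoic, Mesoproterozoic, Mesoarchean, Paleoarchean.
Oldest start 3600 minus youngest end 0 gives 3600 Myr overall.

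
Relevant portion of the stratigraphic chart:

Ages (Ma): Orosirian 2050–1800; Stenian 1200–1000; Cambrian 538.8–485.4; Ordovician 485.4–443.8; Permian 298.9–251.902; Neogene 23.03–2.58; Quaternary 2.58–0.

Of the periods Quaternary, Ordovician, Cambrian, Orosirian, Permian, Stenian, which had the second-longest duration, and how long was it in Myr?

Start − end for each: Quaternary 2.58 − 0 = 2.58; Ordovician 485.4 − 443.8 = 41.6; Cambrian 538.8 − 485.4 = 53.4; Orosirian 2050 − 1800 = 250; Permian 298.9 − 251.902 = 46.998; Stenian 1200 − 1000 = 200.
Ranking these from longest: Orosirian > Stenian > Cambrian > Permian > Ordovician > Quaternary.
Position 2 in that ranking is Stenian, which lasted 200 Myr.

Stenian, 200 million years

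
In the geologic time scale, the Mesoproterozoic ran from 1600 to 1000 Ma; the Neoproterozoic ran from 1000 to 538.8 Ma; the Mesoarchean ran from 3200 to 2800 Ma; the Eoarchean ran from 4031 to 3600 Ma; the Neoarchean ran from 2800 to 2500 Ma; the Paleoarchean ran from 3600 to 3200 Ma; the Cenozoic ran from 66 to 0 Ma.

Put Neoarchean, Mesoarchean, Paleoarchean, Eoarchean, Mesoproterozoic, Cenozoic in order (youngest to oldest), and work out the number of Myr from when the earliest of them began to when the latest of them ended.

Cenozoic, Mesoproterozoic, Neoarchean, Mesoarchean, Paleoarchean, Eoarchean; total span 4031 Myr

Start ages (Ma): Eoarchean 4031, Paleoarchean 3600, Mesoarchean 3200, Neoarchean 2800, Mesoproterozoic 1600, Cenozoic 66.
Ordered youngest to oldest: Cenozoic, Mesoproterozoic, Neoarchean, Mesoarchean, Paleoarchean, Eoarchean.
Span = 4031 − 0 = 4031 Myr.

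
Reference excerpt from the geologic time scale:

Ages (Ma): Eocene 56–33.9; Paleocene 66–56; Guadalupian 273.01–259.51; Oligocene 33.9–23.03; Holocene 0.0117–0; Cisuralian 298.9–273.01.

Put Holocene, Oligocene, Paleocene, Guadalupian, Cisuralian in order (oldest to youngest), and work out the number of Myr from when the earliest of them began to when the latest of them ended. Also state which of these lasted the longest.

Start ages (Ma): Cisuralian 298.9, Guadalupian 273.01, Paleocene 66, Oligocene 33.9, Holocene 0.0117.
Ordered oldest to youngest: Cisuralian, Guadalupian, Paleocene, Oligocene, Holocene.
Span = 298.9 − 0 = 298.9 Myr.
Durations: Guadalupian 13.5, Oligocene 10.87, Cisuralian 25.89, Holocene 0.0117, Paleocene 10 → longest is Cisuralian (25.89 Myr).

Cisuralian → Guadalupian → Paleocene → Oligocene → Holocene; total span 298.9 Myr; longest is Cisuralian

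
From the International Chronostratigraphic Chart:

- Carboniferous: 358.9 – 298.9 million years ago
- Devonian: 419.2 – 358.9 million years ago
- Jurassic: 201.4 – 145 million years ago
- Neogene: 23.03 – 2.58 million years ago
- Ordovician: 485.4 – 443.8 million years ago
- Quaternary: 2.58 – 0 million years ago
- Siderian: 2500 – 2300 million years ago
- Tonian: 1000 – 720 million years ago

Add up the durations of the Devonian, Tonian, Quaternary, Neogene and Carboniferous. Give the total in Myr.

423.33 million years

Each duration: Devonian = 60.3; Tonian = 280; Quaternary = 2.58; Neogene = 20.45; Carboniferous = 60.
Sum: 60.3 + 280 + 2.58 + 20.45 + 60 = 423.33 Myr.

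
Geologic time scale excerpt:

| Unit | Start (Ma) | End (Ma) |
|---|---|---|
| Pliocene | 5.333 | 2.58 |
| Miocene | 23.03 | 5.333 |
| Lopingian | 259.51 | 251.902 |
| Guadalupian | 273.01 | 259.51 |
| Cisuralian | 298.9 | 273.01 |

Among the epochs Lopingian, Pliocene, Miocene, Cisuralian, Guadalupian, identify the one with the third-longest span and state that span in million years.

Durations: Lopingian 7.608; Pliocene 2.753; Miocene 17.697; Cisuralian 25.89; Guadalupian 13.5 Myr.
Sorted longest-first: Cisuralian (25.89), Miocene (17.697), Guadalupian (13.5), Lopingian (7.608), Pliocene (2.753).
The third longest is Guadalupian at 13.5 Myr.

Guadalupian, 13.5 million years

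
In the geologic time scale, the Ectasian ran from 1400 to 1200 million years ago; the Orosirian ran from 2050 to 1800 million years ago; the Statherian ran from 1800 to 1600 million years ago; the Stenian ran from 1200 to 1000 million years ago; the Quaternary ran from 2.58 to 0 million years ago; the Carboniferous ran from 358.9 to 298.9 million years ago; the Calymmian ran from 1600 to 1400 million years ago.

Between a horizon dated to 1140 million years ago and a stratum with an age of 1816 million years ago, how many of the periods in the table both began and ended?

1816 Ma sits inside the Orosirian (2050–1800) and 1140 Ma inside the Stenian (1200–1000); neither of those is wholly between the two dates.
The listed periods lying completely between them are Statherian, Calymmian, Ectasian — 3 in all.

3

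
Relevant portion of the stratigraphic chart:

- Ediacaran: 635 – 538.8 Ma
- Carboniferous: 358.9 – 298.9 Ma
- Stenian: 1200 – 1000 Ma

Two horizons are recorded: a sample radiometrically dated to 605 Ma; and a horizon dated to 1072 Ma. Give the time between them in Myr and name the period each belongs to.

Elapsed time: 1072 − 605 = 467 Myr.
605 Ma lies within 635–538.8 Ma: Ediacaran.
1072 Ma lies within 1200–1000 Ma: Stenian.

467 million years apart; the first in the Ediacaran, the second in the Stenian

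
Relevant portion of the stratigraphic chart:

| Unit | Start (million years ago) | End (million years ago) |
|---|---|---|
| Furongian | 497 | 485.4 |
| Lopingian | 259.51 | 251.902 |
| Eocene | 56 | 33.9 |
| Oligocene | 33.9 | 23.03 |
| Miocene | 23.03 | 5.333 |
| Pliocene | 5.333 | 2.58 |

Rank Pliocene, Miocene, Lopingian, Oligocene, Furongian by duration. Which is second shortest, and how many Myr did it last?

Start − end for each: Pliocene 5.333 − 2.58 = 2.753; Miocene 23.03 − 5.333 = 17.697; Lopingian 259.51 − 251.902 = 7.608; Oligocene 33.9 − 23.03 = 10.87; Furongian 497 − 485.4 = 11.6.
Ranking these from shortest: Pliocene < Lopingian < Oligocene < Furongian < Miocene.
Position 2 in that ranking is Lopingian, which lasted 7.608 Myr.

Lopingian, 7.608 million years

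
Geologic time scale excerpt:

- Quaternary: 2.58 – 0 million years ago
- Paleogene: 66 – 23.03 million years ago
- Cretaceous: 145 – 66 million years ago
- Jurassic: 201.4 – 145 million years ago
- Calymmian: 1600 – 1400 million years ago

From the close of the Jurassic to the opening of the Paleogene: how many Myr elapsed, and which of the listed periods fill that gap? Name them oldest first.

End of Jurassic = 145 Ma; start of Paleogene = 66 Ma.
Gap = 145 − 66 = 79 Myr.
Periods wholly inside 145–66 Ma: Cretaceous (145–66).

79 million years; Cretaceous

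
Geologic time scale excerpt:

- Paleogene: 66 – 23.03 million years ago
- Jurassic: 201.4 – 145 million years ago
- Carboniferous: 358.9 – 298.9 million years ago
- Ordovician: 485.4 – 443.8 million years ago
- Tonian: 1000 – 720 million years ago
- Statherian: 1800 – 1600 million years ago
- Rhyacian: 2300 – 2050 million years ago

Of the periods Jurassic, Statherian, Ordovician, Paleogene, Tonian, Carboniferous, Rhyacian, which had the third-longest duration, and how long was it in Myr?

Statherian, 200 million years

Start − end for each: Jurassic 201.4 − 145 = 56.4; Statherian 1800 − 1600 = 200; Ordovician 485.4 − 443.8 = 41.6; Paleogene 66 − 23.03 = 42.97; Tonian 1000 − 720 = 280; Carboniferous 358.9 − 298.9 = 60; Rhyacian 2300 − 2050 = 250.
Ranking these from longest: Tonian > Rhyacian > Statherian > Carboniferous > Jurassic > Paleogene > Ordovician.
Position 3 in that ranking is Statherian, which lasted 200 Myr.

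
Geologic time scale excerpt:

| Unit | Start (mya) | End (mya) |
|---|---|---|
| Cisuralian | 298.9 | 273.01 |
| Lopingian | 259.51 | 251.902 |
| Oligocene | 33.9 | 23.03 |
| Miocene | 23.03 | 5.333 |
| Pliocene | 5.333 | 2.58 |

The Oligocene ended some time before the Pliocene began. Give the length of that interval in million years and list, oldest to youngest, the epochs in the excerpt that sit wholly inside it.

17.697 million years; Miocene

The Oligocene closes at 23.03 Ma and the Pliocene opens at 5.333 Ma, so the interval is 23.03 − 5.333 = 17.697 Myr.
An epoch fits inside if it starts at or after 23.03 Ma and ends at or before 5.333 Ma; oldest first that gives Miocene.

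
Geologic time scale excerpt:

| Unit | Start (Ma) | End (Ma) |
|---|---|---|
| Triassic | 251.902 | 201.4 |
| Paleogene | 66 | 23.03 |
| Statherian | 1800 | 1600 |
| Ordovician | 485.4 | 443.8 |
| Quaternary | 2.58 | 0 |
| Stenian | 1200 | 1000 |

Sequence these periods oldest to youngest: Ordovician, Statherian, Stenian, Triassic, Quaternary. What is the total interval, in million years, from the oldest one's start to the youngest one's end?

Statherian → Stenian → Ordovician → Triassic → Quaternary; total span 1800 Myr

From the excerpt: Ordovician 485.4–443.8; Statherian 1800–1600; Stenian 1200–1000; Triassic 251.902–201.4; Quaternary 2.58–0 (Ma).
Larger Ma is earlier, so the oldest is Statherian and the youngest is Quaternary; oldest to youngest: Statherian, Stenian, Ordovician, Triassic, Quaternary.
Oldest start 1800 minus youngest end 0 gives 1800 Myr overall.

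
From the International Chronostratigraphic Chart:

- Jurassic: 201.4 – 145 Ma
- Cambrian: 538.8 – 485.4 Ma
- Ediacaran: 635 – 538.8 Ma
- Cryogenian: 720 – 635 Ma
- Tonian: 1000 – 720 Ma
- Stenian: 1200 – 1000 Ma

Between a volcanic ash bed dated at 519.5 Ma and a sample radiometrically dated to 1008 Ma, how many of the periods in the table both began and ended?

3

1008 Ma sits inside the Stenian (1200–1000) and 519.5 Ma inside the Cambrian (538.8–485.4); neither of those is wholly between the two dates.
The listed periods lying completely between them are Tonian, Cryogenian, Ediacaran — 3 in all.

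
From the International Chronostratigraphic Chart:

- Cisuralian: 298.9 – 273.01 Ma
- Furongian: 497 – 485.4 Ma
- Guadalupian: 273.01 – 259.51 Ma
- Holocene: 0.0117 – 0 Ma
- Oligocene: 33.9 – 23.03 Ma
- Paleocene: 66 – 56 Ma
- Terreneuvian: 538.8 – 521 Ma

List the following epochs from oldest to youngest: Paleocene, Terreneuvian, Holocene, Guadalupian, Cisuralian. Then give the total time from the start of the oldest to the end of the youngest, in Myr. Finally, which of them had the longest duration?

Start ages (Ma): Terreneuvian 538.8, Cisuralian 298.9, Guadalupian 273.01, Paleocene 66, Holocene 0.0117.
Ordered oldest to youngest: Terreneuvian, Cisuralian, Guadalupian, Paleocene, Holocene.
Span = 538.8 − 0 = 538.8 Myr.
Durations: Terreneuvian 17.8, Cisuralian 25.89, Paleocene 10, Guadalupian 13.5, Holocene 0.0117 → longest is Cisuralian (25.89 Myr).

Terreneuvian → Cisuralian → Guadalupian → Paleocene → Holocene; total span 538.8 Myr; longest is Cisuralian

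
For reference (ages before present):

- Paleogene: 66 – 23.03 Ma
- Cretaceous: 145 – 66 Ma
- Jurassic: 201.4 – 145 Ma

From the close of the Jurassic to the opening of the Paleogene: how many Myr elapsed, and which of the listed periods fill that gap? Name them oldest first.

The Jurassic closes at 145 Ma and the Paleogene opens at 66 Ma, so the interval is 145 − 66 = 79 Myr.
A period fits inside if it starts at or after 145 Ma and ends at or before 66 Ma; oldest first that gives Cretaceous.

79 million years; Cretaceous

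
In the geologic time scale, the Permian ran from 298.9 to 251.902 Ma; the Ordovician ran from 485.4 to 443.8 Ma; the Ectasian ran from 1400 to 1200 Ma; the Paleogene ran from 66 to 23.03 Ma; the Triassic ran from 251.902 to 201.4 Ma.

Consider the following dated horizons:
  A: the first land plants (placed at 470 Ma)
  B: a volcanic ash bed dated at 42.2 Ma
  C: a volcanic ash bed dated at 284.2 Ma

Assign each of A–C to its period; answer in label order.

A — Ordovician; B — Paleogene; C — Permian

A: 470 Ma lies in 485.4–443.8 Ma, so Ordovician.
B: 42.2 Ma lies in 66–23.03 Ma, so Paleogene.
C: 284.2 Ma lies in 298.9–251.902 Ma, so Permian.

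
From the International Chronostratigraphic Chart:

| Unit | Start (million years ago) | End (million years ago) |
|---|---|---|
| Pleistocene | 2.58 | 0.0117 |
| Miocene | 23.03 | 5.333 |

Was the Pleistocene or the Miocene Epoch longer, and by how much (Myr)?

Pleistocene: 2.58 − 0.0117 = 2.5683 Myr.
Miocene: 23.03 − 5.333 = 17.697 Myr.
Difference: 17.697 − 2.5683 = 15.1287 Myr, so the Miocene was longer.

Miocene, by 15.1287 million years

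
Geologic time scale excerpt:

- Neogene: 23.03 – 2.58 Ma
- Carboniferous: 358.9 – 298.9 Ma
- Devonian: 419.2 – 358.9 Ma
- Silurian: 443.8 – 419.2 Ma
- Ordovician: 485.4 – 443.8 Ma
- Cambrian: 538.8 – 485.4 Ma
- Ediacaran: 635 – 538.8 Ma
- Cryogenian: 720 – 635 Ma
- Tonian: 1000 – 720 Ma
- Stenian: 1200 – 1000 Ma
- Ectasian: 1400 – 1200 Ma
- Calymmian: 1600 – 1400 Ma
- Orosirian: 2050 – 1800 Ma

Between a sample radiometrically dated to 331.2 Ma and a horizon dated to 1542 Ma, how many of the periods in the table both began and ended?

1542 Ma sits inside the Calymmian (1600–1400) and 331.2 Ma inside the Carboniferous (358.9–298.9); neither of those is wholly between the two dates.
The listed periods lying completely between them are Ectasian, Stenian, Tonian, Cryogenian, Ediacaran, Cambrian, Ordovician, Silurian, Devonian — 9 in all.

9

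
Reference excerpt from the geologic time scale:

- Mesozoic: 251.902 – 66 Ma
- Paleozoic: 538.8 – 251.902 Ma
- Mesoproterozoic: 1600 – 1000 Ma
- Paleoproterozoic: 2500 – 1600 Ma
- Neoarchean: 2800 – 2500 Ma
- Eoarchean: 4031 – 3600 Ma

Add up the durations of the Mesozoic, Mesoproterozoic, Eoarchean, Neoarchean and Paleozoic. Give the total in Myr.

Duration is start − end for each: (251.902 − 66) + (1600 − 1000) + (4031 − 3600) + (2800 − 2500) + (538.8 − 251.902).
That is 185.902 + 600 + 431 + 300 + 286.898, which totals 1803.8 million years.

1803.8 million years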